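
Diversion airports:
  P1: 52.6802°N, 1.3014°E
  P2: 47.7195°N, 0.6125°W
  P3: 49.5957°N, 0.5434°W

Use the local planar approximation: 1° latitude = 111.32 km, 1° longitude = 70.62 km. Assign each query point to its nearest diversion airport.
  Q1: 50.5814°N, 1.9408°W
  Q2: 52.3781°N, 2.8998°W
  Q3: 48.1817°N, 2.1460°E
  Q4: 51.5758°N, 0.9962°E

Q1 at 50.5814°N, 1.9408°W:
  P1: √((2.0988·111.32)² + (3.2422·70.62)²) = √(54586.909431 + 52424.588396) = 327.1261 km
  P2: √((-2.8619·111.32)² + (1.3283·70.62)²) = √(101497.490514 + 8799.292850) = 332.1096 km
  P3: √((-0.9857·111.32)² + (1.3974·70.62)²) = √(12040.261197 + 9738.608435) = 147.5767 km
  → nearest: P3 (147.5767 km)
Q2 at 52.3781°N, 2.8998°W:
  P1: √((0.3021·111.32)² + (4.2012·70.62)²) = √(1130.961565 + 88024.210816) = 298.5886 km
  P2: √((-4.6586·111.32)² + (2.2873·70.62)²) = √(268941.139116 + 26091.658546) = 543.1692 km
  P3: √((-2.7824·111.32)² + (2.3564·70.62)²) = √(95936.865451 + 27691.944631) = 351.6089 km
  → nearest: P1 (298.5886 km)
Q3 at 48.1817°N, 2.1460°E:
  P1: √((4.4985·111.32)² + (-0.8446·70.62)²) = √(250773.617560 + 3557.603803) = 504.3126 km
  P2: √((-0.4622·111.32)² + (-2.7585·70.62)²) = √(2647.319006 + 37949.093220) = 201.4855 km
  P3: √((1.4140·111.32)² + (-2.6894·70.62)²) = √(24776.799946 + 36071.668201) = 246.6748 km
  → nearest: P2 (201.4855 km)
Q4 at 51.5758°N, 0.9962°E:
  P1: √((1.1044·111.32)² + (0.3052·70.62)²) = √(15114.688154 + 464.541465) = 124.8168 km
  P2: √((-3.8563·111.32)² + (-1.6087·70.62)²) = √(184284.165396 + 12906.412758) = 444.0615 km
  P3: √((-1.9801·111.32)² + (-1.5396·70.62)²) = √(48587.062477 + 11821.463110) = 245.7815 km
  → nearest: P1 (124.8168 km)

Q1→P3; Q2→P1; Q3→P2; Q4→P1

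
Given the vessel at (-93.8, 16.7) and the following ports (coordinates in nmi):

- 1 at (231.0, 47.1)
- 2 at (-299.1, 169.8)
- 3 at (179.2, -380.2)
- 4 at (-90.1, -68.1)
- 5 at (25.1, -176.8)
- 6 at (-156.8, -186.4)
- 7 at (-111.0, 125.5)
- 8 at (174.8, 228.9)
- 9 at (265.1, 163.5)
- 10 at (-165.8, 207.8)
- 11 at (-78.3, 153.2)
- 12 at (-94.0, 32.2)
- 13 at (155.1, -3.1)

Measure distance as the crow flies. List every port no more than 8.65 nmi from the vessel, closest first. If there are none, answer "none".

none

Distances from (-93.8, 16.7):
1: √((324.8)² + (30.4)²) = √(105495.040 + 924.160) = 326.2 nmi
2: √((-205.3)² + (153.1)²) = √(42148.090 + 23439.610) = 256.1 nmi
3: √((273.0)² + (-396.9)²) = √(74529.000 + 157529.610) = 481.7 nmi
4: √((3.7)² + (-84.8)²) = √(13.690 + 7191.040) = 84.9 nmi
5: √((118.9)² + (-193.5)²) = √(14137.210 + 37442.250) = 227.1 nmi
6: √((-63.0)² + (-203.1)²) = √(3969.000 + 41249.610) = 212.6 nmi
7: √((-17.2)² + (108.8)²) = √(295.840 + 11837.440) = 110.2 nmi
8: √((268.6)² + (212.2)²) = √(72145.960 + 45028.840) = 342.3 nmi
9: √((358.9)² + (146.8)²) = √(128809.210 + 21550.240) = 387.8 nmi
10: √((-72.0)² + (191.1)²) = √(5184.000 + 36519.210) = 204.2 nmi
11: √((15.5)² + (136.5)²) = √(240.250 + 18632.250) = 137.4 nmi
12: √((-0.2)² + (15.5)²) = √(0.040 + 240.250) = 15.5 nmi
13: √((248.9)² + (-19.8)²) = √(61951.210 + 392.040) = 249.7 nmi
Threshold 8.65 nmi: none within range.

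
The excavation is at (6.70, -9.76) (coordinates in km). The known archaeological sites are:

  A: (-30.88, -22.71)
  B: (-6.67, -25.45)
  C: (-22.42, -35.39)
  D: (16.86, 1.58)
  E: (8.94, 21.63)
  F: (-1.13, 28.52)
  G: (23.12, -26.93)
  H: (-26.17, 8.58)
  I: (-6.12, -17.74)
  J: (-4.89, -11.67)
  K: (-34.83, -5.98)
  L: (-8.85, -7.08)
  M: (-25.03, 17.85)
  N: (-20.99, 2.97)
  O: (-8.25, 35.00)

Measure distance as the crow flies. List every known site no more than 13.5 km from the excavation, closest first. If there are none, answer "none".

Distances from (6.70, -9.76):
A: 39.75 km
B: 20.61 km
C: 38.79 km
D: 15.23 km
E: 31.47 km
F: 39.07 km
G: 23.76 km
H: 37.64 km
I: 15.10 km
J: 11.75 km
K: 41.70 km
L: 15.78 km
M: 42.06 km
N: 30.48 km
O: 47.19 km
Threshold 13.5 km: J (11.75 km) is within range.

J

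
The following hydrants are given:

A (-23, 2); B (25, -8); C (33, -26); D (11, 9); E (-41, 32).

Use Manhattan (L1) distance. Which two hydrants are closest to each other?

Pairwise distances:
A–B: |48| + |-10| = 48 + 10 = 58
A–C: |56| + |-28| = 56 + 28 = 84
A–D: |34| + |7| = 34 + 7 = 41
A–E: |-18| + |30| = 18 + 30 = 48
B–C: |8| + |-18| = 8 + 18 = 26
B–D: |-14| + |17| = 14 + 17 = 31
B–E: |-66| + |40| = 66 + 40 = 106
C–D: |-22| + |35| = 22 + 35 = 57
C–E: |-74| + |58| = 74 + 58 = 132
D–E: |-52| + |23| = 52 + 23 = 75
Closest pair: B–C at 26.

B and C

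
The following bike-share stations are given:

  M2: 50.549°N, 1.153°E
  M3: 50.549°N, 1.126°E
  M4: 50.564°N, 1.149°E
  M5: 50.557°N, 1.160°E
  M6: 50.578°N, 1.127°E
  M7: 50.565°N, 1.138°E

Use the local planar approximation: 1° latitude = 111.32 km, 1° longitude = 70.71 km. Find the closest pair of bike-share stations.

M4 and M7

Pairwise distances:
M2–M3: 1.909 km
M2–M4: 1.694 km
M2–M5: 1.019 km
M2–M6: 3.715 km
M2–M7: 2.073 km
M3–M4: 2.331 km
M3–M5: 2.564 km
M3–M6: 3.229 km
M3–M7: 1.973 km
M4–M5: 1.101 km
M4–M6: 2.202 km
M4–M7: 0.786 km
M5–M6: 3.303 km
M5–M7: 1.792 km
M6–M7: 1.643 km
Closest pair: M4–M7 at 0.786 km.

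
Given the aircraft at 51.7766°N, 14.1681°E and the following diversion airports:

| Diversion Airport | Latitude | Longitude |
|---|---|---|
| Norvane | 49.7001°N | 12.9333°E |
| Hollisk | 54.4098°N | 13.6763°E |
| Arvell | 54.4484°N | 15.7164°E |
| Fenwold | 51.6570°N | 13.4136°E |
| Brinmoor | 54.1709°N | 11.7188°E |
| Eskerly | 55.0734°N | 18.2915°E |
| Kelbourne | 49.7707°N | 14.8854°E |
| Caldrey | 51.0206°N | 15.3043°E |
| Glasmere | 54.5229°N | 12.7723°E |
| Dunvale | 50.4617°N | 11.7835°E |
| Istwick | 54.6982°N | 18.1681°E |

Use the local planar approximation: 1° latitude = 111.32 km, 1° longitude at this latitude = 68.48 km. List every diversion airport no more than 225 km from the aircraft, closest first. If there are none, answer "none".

Distances from 51.7766°N, 14.1681°E:
Norvane: 246.1368 km
Hollisk: 295.0562 km
Arvell: 315.7584 km
Fenwold: 53.3560 km
Brinmoor: 314.9171 km
Eskerly: 463.0571 km
Kelbourne: 228.6357 km
Caldrey: 114.6145 km
Glasmere: 320.3123 km
Dunvale: 219.2979 km
Istwick: 425.2157 km
Threshold 225 km: Fenwold (53.3560 km), Caldrey (114.6145 km), Dunvale (219.2979 km) are within range.

Fenwold, Caldrey, Dunvale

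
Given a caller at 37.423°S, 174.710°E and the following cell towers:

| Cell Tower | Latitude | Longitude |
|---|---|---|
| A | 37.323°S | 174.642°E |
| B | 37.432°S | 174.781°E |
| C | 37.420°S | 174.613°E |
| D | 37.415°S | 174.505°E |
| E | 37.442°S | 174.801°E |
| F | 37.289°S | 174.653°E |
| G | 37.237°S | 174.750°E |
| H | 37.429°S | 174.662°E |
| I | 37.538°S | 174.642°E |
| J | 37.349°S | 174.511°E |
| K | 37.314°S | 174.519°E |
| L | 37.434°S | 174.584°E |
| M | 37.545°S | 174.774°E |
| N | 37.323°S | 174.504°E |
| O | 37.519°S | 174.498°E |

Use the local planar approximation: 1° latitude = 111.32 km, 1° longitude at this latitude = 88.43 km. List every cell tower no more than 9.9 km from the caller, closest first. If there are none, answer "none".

Distances from 37.423°S, 174.710°E:
A: 12.652 km
B: 6.358 km
C: 8.584 km
D: 18.150 km
E: 8.320 km
F: 15.745 km
G: 21.005 km
H: 4.297 km
I: 14.144 km
J: 19.430 km
K: 20.797 km
L: 11.209 km
M: 14.713 km
N: 21.349 km
O: 21.579 km
Threshold 9.9 km: H (4.297 km), B (6.358 km), E (8.320 km), C (8.584 km) are within range.

H, B, E, C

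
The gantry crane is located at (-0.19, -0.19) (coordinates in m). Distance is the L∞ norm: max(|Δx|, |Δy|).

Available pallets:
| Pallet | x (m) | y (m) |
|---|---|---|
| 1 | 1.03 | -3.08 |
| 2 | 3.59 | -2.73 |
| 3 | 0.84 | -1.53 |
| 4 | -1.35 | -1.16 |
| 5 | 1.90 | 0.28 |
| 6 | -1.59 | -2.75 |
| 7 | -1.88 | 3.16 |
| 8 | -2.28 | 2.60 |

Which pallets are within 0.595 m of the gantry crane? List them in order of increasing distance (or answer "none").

Distances from (-0.19, -0.19):
1: 2.89 m
2: 3.78 m
3: 1.34 m
4: 1.16 m
5: 2.09 m
6: 2.56 m
7: 3.35 m
8: 2.79 m
Threshold 0.595 m: none within range.

none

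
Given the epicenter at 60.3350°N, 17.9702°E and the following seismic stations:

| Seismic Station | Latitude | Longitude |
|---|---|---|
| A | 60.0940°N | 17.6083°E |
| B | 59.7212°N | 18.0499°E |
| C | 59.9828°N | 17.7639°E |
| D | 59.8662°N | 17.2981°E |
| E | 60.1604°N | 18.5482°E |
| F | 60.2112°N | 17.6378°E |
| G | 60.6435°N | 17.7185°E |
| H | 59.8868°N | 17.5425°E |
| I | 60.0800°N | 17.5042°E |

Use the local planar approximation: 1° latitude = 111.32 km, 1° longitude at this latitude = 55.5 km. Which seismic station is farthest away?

Distances from 60.3350°N, 17.9702°E:
A: √((-0.2410·111.32)² + (-0.3619·55.5)²) = √(719.748023 + 403.425302) = 33.5138 km
B: √((-0.6138·111.32)² + (0.0797·55.5)²) = √(4668.745102 + 19.566025) = 68.4712 km
C: √((-0.3522·111.32)² + (-0.2063·55.5)²) = √(1537.181321 + 131.094485) = 40.8445 km
D: √((-0.4688·111.32)² + (-0.6721·55.5)²) = √(2723.463764 + 1391.405632) = 64.1472 km
E: √((-0.1746·111.32)² + (0.5780·55.5)²) = √(377.776444 + 1029.062241) = 37.5078 km
F: √((-0.1238·111.32)² + (-0.3324·55.5)²) = √(189.927427 + 340.336083) = 23.0275 km
G: √((0.3085·111.32)² + (-0.2517·55.5)²) = √(1179.388075 + 195.142739) = 37.0747 km
H: √((-0.4482·111.32)² + (-0.4277·55.5)²) = √(2489.373716 + 563.461785) = 55.2525 km
I: √((-0.2550·111.32)² + (-0.4660·55.5)²) = √(805.799060 + 668.894769) = 38.4017 km
Maximum: B at 68.4712 km.

B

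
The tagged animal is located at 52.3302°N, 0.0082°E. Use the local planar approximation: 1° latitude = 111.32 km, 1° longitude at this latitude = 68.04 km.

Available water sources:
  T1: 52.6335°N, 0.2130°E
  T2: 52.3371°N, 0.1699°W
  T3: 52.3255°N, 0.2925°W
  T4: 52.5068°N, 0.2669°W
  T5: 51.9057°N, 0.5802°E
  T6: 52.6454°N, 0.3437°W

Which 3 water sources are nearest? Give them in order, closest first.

T2, T3, T4

Distances from 52.3302°N, 0.0082°E:
T1: √((0.3033·111.32)² + (0.2048·68.04)²) = √(1139.964208 + 194.172854) = 36.5258 km
T2: √((0.0069·111.32)² + (-0.1781·68.04)²) = √(0.589990 + 146.844082) = 12.1422 km
T3: √((-0.0047·111.32)² + (-0.3007·68.04)²) = √(0.273742 + 418.596378) = 20.4663 km
T4: √((0.1766·111.32)² + (-0.2751·68.04)²) = √(386.480685 + 350.356187) = 27.1447 km
T5: √((-0.4245·111.32)² + (0.5720·68.04)²) = √(2233.067159 + 1514.679220) = 61.2188 km
T6: √((0.3152·111.32)² + (-0.3519·68.04)²) = √(1231.172235 + 573.280466) = 42.4789 km
Sorted: T2 (12.1422 km) < T3 (20.4663 km) < T4 (27.1447 km) < T1 (36.5258 km) < T6 (42.4789 km) < …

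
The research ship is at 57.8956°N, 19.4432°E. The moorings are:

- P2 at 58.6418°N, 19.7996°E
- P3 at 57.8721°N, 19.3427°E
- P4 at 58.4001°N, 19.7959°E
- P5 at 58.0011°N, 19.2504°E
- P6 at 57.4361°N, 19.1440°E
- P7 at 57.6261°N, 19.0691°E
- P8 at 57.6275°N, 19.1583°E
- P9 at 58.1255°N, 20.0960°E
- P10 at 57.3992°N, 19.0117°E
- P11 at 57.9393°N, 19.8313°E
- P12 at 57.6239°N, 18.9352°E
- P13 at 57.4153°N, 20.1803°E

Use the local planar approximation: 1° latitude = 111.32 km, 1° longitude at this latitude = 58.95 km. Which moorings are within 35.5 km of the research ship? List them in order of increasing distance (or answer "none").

P3, P5, P11, P8

Distances from 57.8956°N, 19.4432°E:
P2: √((0.7462·111.32)² + (0.3564·58.95)²) = √(6900.123831 + 441.410856) = 85.6828 km
P3: √((-0.0235·111.32)² + (-0.1005·58.95)²) = √(6.843561 + 35.099404) = 6.4763 km
P4: √((0.5045·111.32)² + (0.3527·58.95)²) = √(3154.051182 + 432.293333) = 59.8861 km
P5: √((0.1055·111.32)² + (-0.1928·58.95)²) = √(137.927643 + 129.175954) = 16.3433 km
P6: √((-0.4595·111.32)² + (-0.2992·58.95)²) = √(2616.480044 + 311.093400) = 54.1071 km
P7: √((-0.2695·111.32)² + (-0.3741·58.95)²) = √(900.044401 + 486.343410) = 37.2342 km
P8: √((-0.2681·111.32)² + (-0.2849·58.95)²) = √(890.717578 + 282.067154) = 34.2459 km
P9: √((0.2299·111.32)² + (0.6528·58.95)²) = √(654.974418 + 1480.907424) = 46.2156 km
P10: √((-0.4964·111.32)² + (-0.4315·58.95)²) = √(3053.584490 + 647.037153) = 60.8327 km
P11: √((0.0437·111.32)² + (0.3881·58.95)²) = √(23.665150 + 523.425533) = 23.3900 km
P12: √((-0.2717·111.32)² + (-0.5080·58.95)²) = √(914.798981 + 896.798852) = 42.5629 km
P13: √((-0.4803·111.32)² + (0.7371·58.95)²) = √(2858.719661 + 1888.080215) = 68.8970 km
Threshold 35.5 km: P3 (6.4763 km), P5 (16.3433 km), P11 (23.3900 km), P8 (34.2459 km) are within range.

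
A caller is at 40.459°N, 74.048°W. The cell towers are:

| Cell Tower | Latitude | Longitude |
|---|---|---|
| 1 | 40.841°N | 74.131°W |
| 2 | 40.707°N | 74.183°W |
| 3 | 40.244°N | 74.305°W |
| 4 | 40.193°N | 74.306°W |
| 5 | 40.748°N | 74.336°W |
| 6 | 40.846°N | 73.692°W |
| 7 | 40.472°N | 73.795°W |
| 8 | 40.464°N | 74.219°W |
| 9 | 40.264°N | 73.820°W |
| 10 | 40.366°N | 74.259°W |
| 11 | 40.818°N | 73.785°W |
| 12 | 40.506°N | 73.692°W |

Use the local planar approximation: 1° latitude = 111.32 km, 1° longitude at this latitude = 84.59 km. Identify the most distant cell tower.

6

Distances from 40.459°N, 74.048°W:
1: √((0.382·111.32)² + (-0.083·84.59)²) = √(1808.31099 + 49.29402) = 43.100 km
2: √((0.248·111.32)² + (-0.135·84.59)²) = √(762.16633 + 130.40841) = 29.876 km
3: √((-0.215·111.32)² + (-0.257·84.59)²) = √(572.82678 + 472.61151) = 32.333 km
4: √((-0.266·111.32)² + (-0.258·84.59)²) = √(876.81843 + 476.29658) = 36.785 km
5: √((0.289·111.32)² + (-0.288·84.59)²) = √(1035.00413 + 593.50315) = 40.355 km
6: √((0.387·111.32)² + (0.356·84.59)²) = √(1855.95878 + 906.85541) = 52.562 km
7: √((0.013·111.32)² + (0.253·84.59)²) = √(2.09427 + 458.01436) = 21.450 km
8: √((0.005·111.32)² + (-0.171·84.59)²) = √(0.30980 + 209.23304) = 14.476 km
9: √((-0.195·111.32)² + (0.228·84.59)²) = √(471.21121 + 371.96985) = 29.038 km
10: √((-0.093·111.32)² + (-0.211·84.59)²) = √(107.17964 + 318.56860) = 20.634 km
11: √((0.359·111.32)² + (0.263·84.59)²) = √(1597.11170 + 494.93657) = 45.739 km
12: √((0.047·111.32)² + (0.356·84.59)²) = √(27.37424 + 906.85541) = 30.565 km
Maximum: 6 at 52.562 km.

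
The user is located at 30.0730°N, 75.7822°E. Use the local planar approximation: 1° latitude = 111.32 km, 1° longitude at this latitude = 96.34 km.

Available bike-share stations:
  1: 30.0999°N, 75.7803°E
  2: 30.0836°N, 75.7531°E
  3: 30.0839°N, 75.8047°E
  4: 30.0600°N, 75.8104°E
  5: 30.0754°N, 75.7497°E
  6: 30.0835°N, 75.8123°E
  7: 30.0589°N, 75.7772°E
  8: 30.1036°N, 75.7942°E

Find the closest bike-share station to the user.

7

Distances from 30.0730°N, 75.7822°E:
1: √((0.0269·111.32)² + (-0.0019·96.34)²) = √(8.967078 + 0.033506) = 3.0001 km
2: √((0.0106·111.32)² + (-0.0291·96.34)²) = √(1.392381 + 7.859579) = 3.0417 km
3: √((0.0109·111.32)² + (0.0225·96.34)²) = √(1.472310 + 4.698707) = 2.4842 km
4: √((-0.0130·111.32)² + (0.0282·96.34)²) = √(2.094272 + 7.380937) = 3.0782 km
5: √((0.0024·111.32)² + (-0.0325·96.34)²) = √(0.071379 + 9.803474) = 3.1424 km
6: √((0.0105·111.32)² + (0.0301·96.34)²) = √(1.366234 + 8.409037) = 3.1265 km
7: √((-0.0141·111.32)² + (-0.0050·96.34)²) = √(2.463682 + 0.232035) = 1.6419 km
8: √((0.0306·111.32)² + (0.0120·96.34)²) = √(11.603506 + 1.336521) = 3.5972 km
Minimum: 7 at 1.6419 km.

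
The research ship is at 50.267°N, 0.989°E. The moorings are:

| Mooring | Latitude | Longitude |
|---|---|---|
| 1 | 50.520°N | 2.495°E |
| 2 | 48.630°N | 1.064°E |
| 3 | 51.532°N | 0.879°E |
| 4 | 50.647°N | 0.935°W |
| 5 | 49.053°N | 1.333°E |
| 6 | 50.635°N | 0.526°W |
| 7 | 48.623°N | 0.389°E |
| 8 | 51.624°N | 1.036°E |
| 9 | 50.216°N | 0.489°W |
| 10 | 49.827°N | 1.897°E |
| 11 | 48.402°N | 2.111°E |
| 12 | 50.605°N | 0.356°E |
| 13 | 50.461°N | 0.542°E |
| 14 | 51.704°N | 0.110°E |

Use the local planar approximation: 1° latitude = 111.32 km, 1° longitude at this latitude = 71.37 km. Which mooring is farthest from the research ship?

Distances from 50.267°N, 0.989°E:
1: 111.112 km
2: 182.309 km
3: 141.038 km
4: 143.684 km
5: 137.354 km
6: 115.626 km
7: 187.953 km
8: 151.098 km
9: 105.638 km
10: 81.232 km
11: 222.520 km
12: 58.794 km
13: 38.525 km
14: 171.828 km
Maximum: 11 at 222.520 km.

11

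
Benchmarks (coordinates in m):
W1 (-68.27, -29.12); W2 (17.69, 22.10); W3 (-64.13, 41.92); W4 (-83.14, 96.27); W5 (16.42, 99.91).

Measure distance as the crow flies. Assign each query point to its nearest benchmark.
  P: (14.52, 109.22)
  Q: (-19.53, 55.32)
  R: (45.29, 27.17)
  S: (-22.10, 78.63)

P at (14.52, 109.22):
  W1: 161.22 m
  W2: 87.18 m
  W3: 103.51 m
  W4: 98.51 m
  W5: 9.50 m
  → nearest: W5 (9.50 m)
Q at (-19.53, 55.32):
  W1: 97.50 m
  W2: 49.89 m
  W3: 46.57 m
  W4: 75.65 m
  W5: 57.28 m
  → nearest: W3 (46.57 m)
R at (45.29, 27.17):
  W1: 126.75 m
  W2: 28.06 m
  W3: 110.41 m
  W4: 145.84 m
  W5: 78.26 m
  → nearest: W2 (28.06 m)
S at (-22.10, 78.63):
  W1: 117.23 m
  W2: 69.13 m
  W3: 55.80 m
  W4: 63.54 m
  W5: 44.01 m
  → nearest: W5 (44.01 m)

P→W5; Q→W3; R→W2; S→W5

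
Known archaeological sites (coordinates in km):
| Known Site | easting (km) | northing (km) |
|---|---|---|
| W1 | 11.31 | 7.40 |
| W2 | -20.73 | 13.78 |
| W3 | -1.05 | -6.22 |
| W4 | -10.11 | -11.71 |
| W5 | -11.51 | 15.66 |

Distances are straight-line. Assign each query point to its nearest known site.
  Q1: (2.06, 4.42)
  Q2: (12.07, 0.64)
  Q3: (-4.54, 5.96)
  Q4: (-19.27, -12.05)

Q1→W1; Q2→W1; Q3→W5; Q4→W4

Q1 at (2.06, 4.42):
  W1: 9.72 km
  W2: 24.64 km
  W3: 11.09 km
  W4: 20.21 km
  W5: 17.62 km
  → nearest: W1 (9.72 km)
Q2 at (12.07, 0.64):
  W1: 6.80 km
  W2: 35.33 km
  W3: 14.81 km
  W4: 25.39 km
  W5: 27.96 km
  → nearest: W1 (6.80 km)
Q3 at (-4.54, 5.96):
  W1: 15.92 km
  W2: 17.98 km
  W3: 12.67 km
  W4: 18.53 km
  W5: 11.94 km
  → nearest: W5 (11.94 km)
Q4 at (-19.27, -12.05):
  W1: 36.24 km
  W2: 25.87 km
  W3: 19.13 km
  W4: 9.17 km
  W5: 28.78 km
  → nearest: W4 (9.17 km)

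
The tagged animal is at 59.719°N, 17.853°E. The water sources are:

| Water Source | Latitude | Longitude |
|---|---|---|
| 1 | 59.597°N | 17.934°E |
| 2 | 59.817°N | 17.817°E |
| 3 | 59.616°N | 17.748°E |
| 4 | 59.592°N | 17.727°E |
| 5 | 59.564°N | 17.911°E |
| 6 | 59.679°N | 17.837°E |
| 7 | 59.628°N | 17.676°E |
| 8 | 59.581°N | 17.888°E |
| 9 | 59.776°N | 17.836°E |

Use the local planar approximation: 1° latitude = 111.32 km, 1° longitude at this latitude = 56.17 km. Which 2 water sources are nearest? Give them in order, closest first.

Distances from 59.719°N, 17.853°E:
1: √((-0.122·111.32)² + (0.081·56.17)²) = √(184.44465 + 20.70041) = 14.323 km
2: √((0.098·111.32)² + (-0.036·56.17)²) = √(119.01414 + 4.08897) = 11.095 km
3: √((-0.103·111.32)² + (-0.105·56.17)²) = √(131.46824 + 34.78463) = 12.894 km
4: √((-0.127·111.32)² + (-0.126·56.17)²) = √(199.87286 + 50.08987) = 15.810 km
5: √((-0.155·111.32)² + (0.058·56.17)²) = √(297.72122 + 10.61365) = 17.559 km
6: √((-0.040·111.32)² + (-0.016·56.17)²) = √(19.82743 + 0.80770) = 4.543 km
7: √((-0.091·111.32)² + (-0.177·56.17)²) = √(102.61933 + 98.84515) = 14.194 km
8: √((-0.138·111.32)² + (0.035·56.17)²) = √(235.99596 + 3.86496) = 15.487 km
9: √((0.057·111.32)² + (-0.017·56.17)²) = √(40.26207 + 0.91181) = 6.417 km
Sorted: 6 (4.543 km) < 9 (6.417 km) < 2 (11.095 km) < 3 (12.894 km) < …

6, 9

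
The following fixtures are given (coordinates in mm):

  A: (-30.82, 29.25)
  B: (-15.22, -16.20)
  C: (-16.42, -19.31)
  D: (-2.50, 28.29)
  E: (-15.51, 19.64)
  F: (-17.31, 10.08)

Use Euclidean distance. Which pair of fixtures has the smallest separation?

Pairwise distances:
B–C: √((-1.20)² + (-3.11)²) = √(1.4400 + 9.6721) = 3.33 mm
E–F: √((-1.80)² + (-9.56)²) = √(3.2400 + 91.3936) = 9.73 mm
D–E: √((-13.01)² + (-8.65)²) = √(169.2601 + 74.8225) = 15.62 mm
A–E: √((15.31)² + (-9.61)²) = √(234.3961 + 92.3521) = 18.08 mm
A–F: √((13.51)² + (-19.17)²) = √(182.5201 + 367.4889) = 23.45 mm
D–F: √((-14.81)² + (-18.21)²) = √(219.3361 + 331.6041) = 23.47 mm
B–F: √((-2.09)² + (26.28)²) = √(4.3681 + 690.6384) = 26.36 mm
A–D: √((28.32)² + (-0.96)²) = √(802.0224 + 0.9216) = 28.34 mm
C–F: √((-0.89)² + (29.39)²) = √(0.7921 + 863.7721) = 29.40 mm
B–E: √((-0.29)² + (35.84)²) = √(0.0841 + 1284.5056) = 35.84 mm
C–E: √((0.91)² + (38.95)²) = √(0.8281 + 1517.1025) = 38.96 mm
B–D: √((12.72)² + (44.49)²) = √(161.7984 + 1979.3601) = 46.27 mm
A–B: √((15.60)² + (-45.45)²) = √(243.3600 + 2065.7025) = 48.05 mm
C–D: √((13.92)² + (47.60)²) = √(193.7664 + 2265.7600) = 49.59 mm
A–C: √((14.40)² + (-48.56)²) = √(207.3600 + 2358.0736) = 50.65 mm
Closest pair: B–C at 3.33 mm.

B and C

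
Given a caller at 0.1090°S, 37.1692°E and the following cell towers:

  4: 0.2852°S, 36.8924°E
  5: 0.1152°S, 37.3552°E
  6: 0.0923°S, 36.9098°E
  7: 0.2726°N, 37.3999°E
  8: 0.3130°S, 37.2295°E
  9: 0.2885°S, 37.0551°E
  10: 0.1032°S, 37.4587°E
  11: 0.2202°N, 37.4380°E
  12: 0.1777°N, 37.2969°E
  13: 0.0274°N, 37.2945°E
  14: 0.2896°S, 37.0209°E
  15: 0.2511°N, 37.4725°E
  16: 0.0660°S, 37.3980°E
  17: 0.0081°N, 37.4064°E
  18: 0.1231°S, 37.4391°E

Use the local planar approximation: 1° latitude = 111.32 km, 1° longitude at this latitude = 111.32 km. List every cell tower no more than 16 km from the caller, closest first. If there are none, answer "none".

Distances from 0.1090°S, 37.1692°E:
4: √((-0.1762·111.32)² + (-0.2768·111.32)²) = √(384.731905 + 949.464141) = 36.5266 km
5: √((-0.0062·111.32)² + (0.1860·111.32)²) = √(0.476354 + 428.718558) = 20.7170 km
6: √((0.0167·111.32)² + (-0.2594·111.32)²) = √(3.456045 + 833.846939) = 28.9362 km
7: √((0.3816·111.32)² + (0.2307·111.32)²) = √(1804.525932 + 659.540675) = 49.6394 km
8: √((-0.2040·111.32)² + (0.0603·111.32)²) = √(515.711398 + 45.058945) = 23.6806 km
9: √((-0.1795·111.32)² + (-0.1141·111.32)²) = √(399.277926 + 161.330947) = 23.6772 km
10: √((0.0058·111.32)² + (0.2895·111.32)²) = √(0.416872 + 1038.588553) = 32.2336 km
11: √((0.3292·111.32)² + (0.2688·111.32)²) = √(1342.969187 + 895.374917) = 47.3111 km
12: √((0.2867·111.32)² + (0.1277·111.32)²) = √(1018.595566 + 202.082260) = 34.9382 km
13: √((0.1364·111.32)² + (0.1253·111.32)²) = √(230.555314 + 194.557751) = 20.6183 km
14: √((-0.1806·111.32)² + (-0.1483·111.32)²) = √(404.186578 + 272.539025) = 26.0140 km
15: √((0.3601·111.32)² + (0.3033·111.32)²) = √(1606.914013 + 1139.964208) = 52.4107 km
16: √((0.0430·111.32)² + (0.2288·111.32)²) = √(22.913071 + 648.721715) = 25.9159 km
17: √((0.1171·111.32)² + (0.2372·111.32)²) = √(169.926137 + 697.229517) = 29.4475 km
18: √((-0.0141·111.32)² + (0.2699·111.32)²) = √(2.463682 + 902.718129) = 30.0862 km
Threshold 16 km: none within range.

none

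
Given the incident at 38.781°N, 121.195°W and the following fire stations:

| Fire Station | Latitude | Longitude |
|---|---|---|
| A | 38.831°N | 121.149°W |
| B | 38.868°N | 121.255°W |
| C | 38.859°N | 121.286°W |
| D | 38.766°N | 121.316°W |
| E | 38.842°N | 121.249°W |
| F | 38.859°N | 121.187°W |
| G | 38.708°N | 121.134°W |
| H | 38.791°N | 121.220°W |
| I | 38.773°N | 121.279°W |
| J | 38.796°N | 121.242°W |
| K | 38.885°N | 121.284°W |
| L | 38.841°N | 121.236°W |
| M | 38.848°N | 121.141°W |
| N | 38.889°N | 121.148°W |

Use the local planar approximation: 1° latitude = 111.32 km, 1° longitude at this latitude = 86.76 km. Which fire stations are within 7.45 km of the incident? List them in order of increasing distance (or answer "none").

H, J, A, I

Distances from 38.781°N, 121.195°W:
A: √((0.050·111.32)² + (0.046·86.76)²) = √(30.98036 + 15.92776) = 6.849 km
B: √((0.087·111.32)² + (-0.060·86.76)²) = √(93.79613 + 27.09827) = 10.995 km
C: √((0.078·111.32)² + (-0.091·86.76)²) = √(75.39379 + 62.33355) = 11.736 km
D: √((-0.015·111.32)² + (-0.121·86.76)²) = √(2.78823 + 110.20716) = 10.630 km
E: √((0.061·111.32)² + (-0.054·86.76)²) = √(46.11116 + 21.94960) = 8.250 km
F: √((0.078·111.32)² + (0.008·86.76)²) = √(75.39379 + 0.48175) = 8.711 km
G: √((-0.073·111.32)² + (0.061·86.76)²) = √(66.03773 + 28.00907) = 9.698 km
H: √((0.010·111.32)² + (-0.025·86.76)²) = √(1.23921 + 4.70456) = 2.438 km
I: √((-0.008·111.32)² + (-0.084·86.76)²) = √(0.79310 + 53.11261) = 7.342 km
J: √((0.015·111.32)² + (-0.047·86.76)²) = √(2.78823 + 16.62780) = 4.406 km
K: √((0.104·111.32)² + (-0.089·86.76)²) = √(134.03341 + 59.62372) = 13.916 km
L: √((0.060·111.32)² + (-0.041·86.76)²) = √(44.61171 + 12.65339) = 7.567 km
M: √((0.067·111.32)² + (0.054·86.76)²) = √(55.62833 + 21.94960) = 8.808 km
N: √((0.108·111.32)² + (0.047·86.76)²) = √(144.54195 + 16.62780) = 12.695 km
Threshold 7.45 km: H (2.438 km), J (4.406 km), A (6.849 km), I (7.342 km) are within range.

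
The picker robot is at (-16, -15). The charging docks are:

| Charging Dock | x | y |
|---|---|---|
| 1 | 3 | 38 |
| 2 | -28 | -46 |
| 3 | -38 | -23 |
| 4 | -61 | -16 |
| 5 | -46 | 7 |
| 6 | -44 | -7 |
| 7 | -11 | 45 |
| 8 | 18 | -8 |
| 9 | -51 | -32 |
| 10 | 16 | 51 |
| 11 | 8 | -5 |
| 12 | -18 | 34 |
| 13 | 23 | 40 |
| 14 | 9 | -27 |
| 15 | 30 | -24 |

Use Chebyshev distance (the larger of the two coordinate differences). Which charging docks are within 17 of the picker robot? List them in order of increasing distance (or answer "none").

Distances from (-16, -15):
1: 53
2: 31
3: 22
4: 45
5: 30
6: 28
7: 60
8: 34
9: 35
10: 66
11: 24
12: 49
13: 55
14: 25
15: 46
Threshold 17: none within range.

none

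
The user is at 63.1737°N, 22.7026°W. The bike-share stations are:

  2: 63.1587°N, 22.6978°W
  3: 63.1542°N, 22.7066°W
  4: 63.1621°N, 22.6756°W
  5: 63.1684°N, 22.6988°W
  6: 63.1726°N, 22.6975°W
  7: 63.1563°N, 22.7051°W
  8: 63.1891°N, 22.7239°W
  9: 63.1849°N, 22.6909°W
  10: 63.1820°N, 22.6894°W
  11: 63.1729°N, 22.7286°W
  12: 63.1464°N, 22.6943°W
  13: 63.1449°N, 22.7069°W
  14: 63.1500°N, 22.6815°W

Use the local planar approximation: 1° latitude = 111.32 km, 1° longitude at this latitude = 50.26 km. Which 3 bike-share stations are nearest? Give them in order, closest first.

6, 5, 10

Distances from 63.1737°N, 22.7026°W:
2: √((-0.0150·111.32)² + (0.0048·50.26)²) = √(2.788232 + 0.058201) = 1.6871 km
3: √((-0.0195·111.32)² + (-0.0040·50.26)²) = √(4.712112 + 0.040417) = 2.1800 km
4: √((-0.0116·111.32)² + (0.0270·50.26)²) = √(1.667487 + 1.841503) = 1.8732 km
5: √((-0.0053·111.32)² + (0.0038·50.26)²) = √(0.348095 + 0.036476) = 0.6201 km
6: √((-0.0011·111.32)² + (0.0051·50.26)²) = √(0.014994 + 0.065703) = 0.2841 km
7: √((-0.0174·111.32)² + (-0.0025·50.26)²) = √(3.751845 + 0.015788) = 1.9410 km
8: √((0.0154·111.32)² + (-0.0213·50.26)²) = √(2.938920 + 1.146052) = 2.0211 km
9: √((0.0112·111.32)² + (0.0117·50.26)²) = √(1.554470 + 0.345793) = 1.3785 km
10: √((0.0083·111.32)² + (0.0132·50.26)²) = √(0.853695 + 0.440142) = 1.1375 km
11: √((-0.0008·111.32)² + (-0.0260·50.26)²) = √(0.007931 + 1.707622) = 1.3098 km
12: √((-0.0273·111.32)² + (0.0083·50.26)²) = √(9.235740 + 0.174021) = 3.0675 km
13: √((-0.0288·111.32)² + (-0.0043·50.26)²) = √(10.278539 + 0.046707) = 3.2133 km
14: √((-0.0237·111.32)² + (0.0211·50.26)²) = √(6.960542 + 1.124631) = 2.8434 km
Sorted: 6 (0.2841 km) < 5 (0.6201 km) < 10 (1.1375 km) < 11 (1.3098 km) < 9 (1.3785 km) < …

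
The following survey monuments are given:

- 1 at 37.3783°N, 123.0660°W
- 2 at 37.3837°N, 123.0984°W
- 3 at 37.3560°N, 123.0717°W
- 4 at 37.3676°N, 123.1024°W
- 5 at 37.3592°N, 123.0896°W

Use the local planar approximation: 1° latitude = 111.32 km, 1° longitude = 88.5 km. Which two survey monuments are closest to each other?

Pairwise distances:
4–5: √((-0.0084·111.32)² + (0.0128·88.5)²) = √(0.874390 + 1.283236) = 1.4689 km
3–5: √((0.0032·111.32)² + (-0.0179·88.5)²) = √(0.126896 + 2.509531) = 1.6237 km
2–4: √((-0.0161·111.32)² + (-0.0040·88.5)²) = √(3.212167 + 0.125316) = 1.8269 km
1–3: √((-0.0223·111.32)² + (-0.0057·88.5)²) = √(6.162488 + 0.254470) = 2.5332 km
2–5: √((-0.0245·111.32)² + (0.0088·88.5)²) = √(7.438383 + 0.606529) = 2.8364 km
1–2: √((0.0054·111.32)² + (-0.0324·88.5)²) = √(0.361355 + 8.221983) = 2.9297 km
1–5: √((-0.0191·111.32)² + (-0.0236·88.5)²) = √(4.520777 + 4.362250) = 2.9804 km
3–4: √((0.0116·111.32)² + (-0.0307·88.5)²) = √(1.667487 + 7.381817) = 3.0082 km
1–4: √((-0.0107·111.32)² + (-0.0364·88.5)²) = √(1.418776 + 10.377418) = 3.4346 km
2–3: √((-0.0277·111.32)² + (0.0267·88.5)²) = √(9.508367 + 5.583533) = 3.8848 km
Closest pair: 4–5 at 1.4689 km.

4 and 5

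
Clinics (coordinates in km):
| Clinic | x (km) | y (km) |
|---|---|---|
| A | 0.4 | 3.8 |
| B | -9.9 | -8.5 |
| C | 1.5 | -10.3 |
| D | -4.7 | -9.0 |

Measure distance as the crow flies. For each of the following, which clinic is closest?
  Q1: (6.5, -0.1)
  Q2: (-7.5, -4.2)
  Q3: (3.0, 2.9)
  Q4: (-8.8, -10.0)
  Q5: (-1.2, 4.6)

Q1 at (6.5, -0.1):
  A: √((-6.1)² + (3.9)²) = √(37.210 + 15.210) = 7.2 km
  B: √((-16.4)² + (-8.4)²) = √(268.960 + 70.560) = 18.4 km
  C: √((-5.0)² + (-10.2)²) = √(25.000 + 104.040) = 11.4 km
  D: √((-11.2)² + (-8.9)²) = √(125.440 + 79.210) = 14.3 km
  → nearest: A (7.2 km)
Q2 at (-7.5, -4.2):
  A: √((7.9)² + (8.0)²) = √(62.410 + 64.000) = 11.2 km
  B: √((-2.4)² + (-4.3)²) = √(5.760 + 18.490) = 4.9 km
  C: √((9.0)² + (-6.1)²) = √(81.000 + 37.210) = 10.9 km
  D: √((2.8)² + (-4.8)²) = √(7.840 + 23.040) = 5.6 km
  → nearest: B (4.9 km)
Q3 at (3.0, 2.9):
  A: √((-2.6)² + (0.9)²) = √(6.760 + 0.810) = 2.8 km
  B: √((-12.9)² + (-11.4)²) = √(166.410 + 129.960) = 17.2 km
  C: √((-1.5)² + (-13.2)²) = √(2.250 + 174.240) = 13.3 km
  D: √((-7.7)² + (-11.9)²) = √(59.290 + 141.610) = 14.2 km
  → nearest: A (2.8 km)
Q4 at (-8.8, -10.0):
  A: √((9.2)² + (13.8)²) = √(84.640 + 190.440) = 16.6 km
  B: √((-1.1)² + (1.5)²) = √(1.210 + 2.250) = 1.9 km
  C: √((10.3)² + (-0.3)²) = √(106.090 + 0.090) = 10.3 km
  D: √((4.1)² + (1.0)²) = √(16.810 + 1.000) = 4.2 km
  → nearest: B (1.9 km)
Q5 at (-1.2, 4.6):
  A: √((1.6)² + (-0.8)²) = √(2.560 + 0.640) = 1.8 km
  B: √((-8.7)² + (-13.1)²) = √(75.690 + 171.610) = 15.7 km
  C: √((2.7)² + (-14.9)²) = √(7.290 + 222.010) = 15.1 km
  D: √((-3.5)² + (-13.6)²) = √(12.250 + 184.960) = 14.0 km
  → nearest: A (1.8 km)

Q1→A; Q2→B; Q3→A; Q4→B; Q5→A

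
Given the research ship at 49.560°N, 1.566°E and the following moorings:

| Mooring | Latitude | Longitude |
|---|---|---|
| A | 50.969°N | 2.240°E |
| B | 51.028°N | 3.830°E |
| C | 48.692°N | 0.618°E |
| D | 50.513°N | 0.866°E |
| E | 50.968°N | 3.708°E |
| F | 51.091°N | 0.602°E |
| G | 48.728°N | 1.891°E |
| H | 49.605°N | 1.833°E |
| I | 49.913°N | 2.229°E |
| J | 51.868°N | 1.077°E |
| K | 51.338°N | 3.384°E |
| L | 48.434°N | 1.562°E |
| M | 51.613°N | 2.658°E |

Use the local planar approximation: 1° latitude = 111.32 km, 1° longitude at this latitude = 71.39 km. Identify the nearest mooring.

H

Distances from 49.560°N, 1.566°E:
A: √((1.409·111.32)² + (0.674·71.39)²) = √(24601.88486 + 2315.23222) = 164.064 km
B: √((1.468·111.32)² + (2.264·71.39)²) = √(26705.36428 + 26123.27420) = 229.845 km
C: √((-0.868·111.32)² + (-0.948·71.39)²) = √(9336.53750 + 4580.27378) = 117.970 km
D: √((0.953·111.32)² + (-0.700·71.39)²) = √(11254.65526 + 2497.30073) = 117.269 km
E: √((1.408·111.32)² + (2.142·71.39)²) = √(24566.97619 + 23383.72511) = 218.976 km
F: √((1.531·111.32)² + (-0.964·71.39)²) = √(29046.69849 + 4736.18689) = 183.801 km
G: √((-0.832·111.32)² + (0.325·71.39)²) = √(8578.13838 + 538.32120) = 95.480 km
H: √((0.045·111.32)² + (0.267·71.39)²) = √(25.09409 + 363.32668) = 19.708 km
I: √((0.353·111.32)² + (0.663·71.39)²) = √(1544.17247 + 2240.27752) = 61.518 km
J: √((2.308·111.32)² + (-0.489·71.39)²) = √(66011.25723 + 1218.68785) = 259.287 km
K: √((1.778·111.32)² + (1.818·71.39)²) = √(39175.08149 + 16844.67056) = 236.685 km
L: √((-1.126·111.32)² + (-0.004·71.39)²) = √(15711.69994 + 0.08154) = 125.347 km
M: √((2.053·111.32)² + (1.092·71.39)²) = √(52230.51332 + 6077.43105) = 241.470 km
Minimum: H at 19.708 km.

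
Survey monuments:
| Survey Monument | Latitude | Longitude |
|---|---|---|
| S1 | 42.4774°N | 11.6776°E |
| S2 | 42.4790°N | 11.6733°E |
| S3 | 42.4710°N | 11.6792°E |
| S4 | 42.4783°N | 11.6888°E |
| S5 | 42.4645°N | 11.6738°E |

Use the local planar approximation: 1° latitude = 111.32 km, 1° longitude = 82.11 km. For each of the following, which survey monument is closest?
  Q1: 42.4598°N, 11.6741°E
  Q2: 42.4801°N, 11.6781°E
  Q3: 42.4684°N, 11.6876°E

Q1→S5; Q2→S1; Q3→S3

Q1 at 42.4598°N, 11.6741°E:
  S1: 1.9802 km
  S2: 2.1384 km
  S3: 1.3152 km
  S4: 2.3871 km
  S5: 0.5238 km
  → nearest: S5 (0.5238 km)
Q2 at 42.4801°N, 11.6781°E:
  S1: 0.3034 km
  S2: 0.4127 km
  S3: 1.0170 km
  S4: 0.9011 km
  S5: 1.7721 km
  → nearest: S1 (0.3034 km)
Q3 at 42.4684°N, 11.6876°E:
  S1: 1.2954 km
  S2: 1.6647 km
  S3: 0.7480 km
  S4: 1.1065 km
  S5: 1.2134 km
  → nearest: S3 (0.7480 km)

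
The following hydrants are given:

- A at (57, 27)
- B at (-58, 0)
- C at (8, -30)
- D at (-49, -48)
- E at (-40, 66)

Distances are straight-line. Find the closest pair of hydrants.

Pairwise distances:
A–B: 118.1
A–C: 75.2
A–D: 129.8
A–E: 104.5
B–C: 72.5
B–D: 48.8
B–E: 68.4
C–D: 59.8
C–E: 107.3
D–E: 114.4
Closest pair: B–D at 48.8.

B and D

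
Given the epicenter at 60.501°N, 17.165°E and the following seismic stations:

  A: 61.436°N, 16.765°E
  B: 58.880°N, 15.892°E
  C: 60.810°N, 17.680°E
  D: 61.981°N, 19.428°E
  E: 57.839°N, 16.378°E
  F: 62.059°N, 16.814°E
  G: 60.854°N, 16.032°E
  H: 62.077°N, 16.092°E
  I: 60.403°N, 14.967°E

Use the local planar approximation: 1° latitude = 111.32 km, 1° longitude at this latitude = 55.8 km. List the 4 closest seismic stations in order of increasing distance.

C, G, A, I

Distances from 60.501°N, 17.165°E:
A: 106.450 km
B: 193.927 km
C: 44.822 km
D: 207.579 km
E: 299.570 km
F: 174.539 km
G: 74.439 km
H: 185.376 km
I: 123.133 km
Sorted: C (44.822 km) < G (74.439 km) < A (106.450 km) < I (123.133 km) < F (174.539 km) < H (185.376 km) < …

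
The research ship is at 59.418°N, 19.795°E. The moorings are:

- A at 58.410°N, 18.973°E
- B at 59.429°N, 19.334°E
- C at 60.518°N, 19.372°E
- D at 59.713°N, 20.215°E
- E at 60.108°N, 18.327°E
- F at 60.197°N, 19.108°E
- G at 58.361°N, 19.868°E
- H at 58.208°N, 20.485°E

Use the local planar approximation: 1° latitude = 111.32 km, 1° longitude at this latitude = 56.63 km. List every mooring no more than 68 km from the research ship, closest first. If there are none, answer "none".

B, D

Distances from 59.418°N, 19.795°E:
A: √((-1.008·111.32)² + (-0.822·56.63)²) = √(12591.20978 + 2166.88947) = 121.483 km
B: √((0.011·111.32)² + (-0.461·56.63)²) = √(1.49945 + 681.54569) = 26.135 km
C: √((1.100·111.32)² + (-0.423·56.63)²) = √(14994.49230 + 573.81759) = 124.773 km
D: √((0.295·111.32)² + (0.420·56.63)²) = √(1078.42619 + 565.70720) = 40.548 km
E: √((0.690·111.32)² + (-1.468·56.63)²) = √(5899.89900 + 6911.06909) = 113.186 km
F: √((0.779·111.32)² + (-0.687·56.63)²) = √(7520.06009 + 1513.58424) = 95.045 km
G: √((-1.057·111.32)² + (0.073·56.63)²) = √(13845.10870 + 17.08987) = 117.738 km
H: √((-1.210·111.32)² + (0.690·56.63)²) = √(18143.33569 + 1526.83218) = 140.250 km
Threshold 68 km: B (26.135 km), D (40.548 km) are within range.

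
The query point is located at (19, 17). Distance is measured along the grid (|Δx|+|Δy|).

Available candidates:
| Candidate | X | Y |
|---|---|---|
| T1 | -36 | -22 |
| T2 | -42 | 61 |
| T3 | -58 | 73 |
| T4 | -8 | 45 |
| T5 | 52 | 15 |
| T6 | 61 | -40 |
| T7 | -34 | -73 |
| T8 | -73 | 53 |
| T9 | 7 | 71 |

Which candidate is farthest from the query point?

T7

Distances from (19, 17):
T1: |-55| + |-39| = 55 + 39 = 94
T2: |-61| + |44| = 61 + 44 = 105
T3: |-77| + |56| = 77 + 56 = 133
T4: |-27| + |28| = 27 + 28 = 55
T5: |33| + |-2| = 33 + 2 = 35
T6: |42| + |-57| = 42 + 57 = 99
T7: |-53| + |-90| = 53 + 90 = 143
T8: |-92| + |36| = 92 + 36 = 128
T9: |-12| + |54| = 12 + 54 = 66
Maximum: T7 at 143.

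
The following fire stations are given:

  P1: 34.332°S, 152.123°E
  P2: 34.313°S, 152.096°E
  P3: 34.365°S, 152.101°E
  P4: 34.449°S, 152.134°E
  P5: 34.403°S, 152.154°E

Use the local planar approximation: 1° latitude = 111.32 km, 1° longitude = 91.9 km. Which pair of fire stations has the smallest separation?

Pairwise distances:
P1–P2: 3.260 km
P1–P3: 4.193 km
P4–P5: 5.441 km
P2–P3: 5.807 km
P3–P5: 6.451 km
P1–P5: 8.401 km
P3–P4: 9.830 km
P2–P5: 11.348 km
P1–P4: 13.064 km
P2–P4: 15.537 km
Closest pair: P1–P2 at 3.260 km.

P1 and P2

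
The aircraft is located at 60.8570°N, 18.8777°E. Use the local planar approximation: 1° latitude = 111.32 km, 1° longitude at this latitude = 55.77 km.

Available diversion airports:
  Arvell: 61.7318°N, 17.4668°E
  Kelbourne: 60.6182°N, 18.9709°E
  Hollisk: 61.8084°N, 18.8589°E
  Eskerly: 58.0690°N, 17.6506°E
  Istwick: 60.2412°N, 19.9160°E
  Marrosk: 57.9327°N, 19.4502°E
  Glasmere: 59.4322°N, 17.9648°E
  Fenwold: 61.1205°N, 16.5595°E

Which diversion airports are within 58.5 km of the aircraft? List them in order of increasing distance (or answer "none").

Distances from 60.8570°N, 18.8777°E:
Arvell: 125.1993 km
Kelbourne: 27.0866 km
Hollisk: 105.9150 km
Eskerly: 317.8157 km
Istwick: 89.7347 km
Marrosk: 327.0951 km
Glasmere: 166.5797 km
Fenwold: 132.5718 km
Threshold 58.5 km: Kelbourne (27.0866 km) is within range.

Kelbourne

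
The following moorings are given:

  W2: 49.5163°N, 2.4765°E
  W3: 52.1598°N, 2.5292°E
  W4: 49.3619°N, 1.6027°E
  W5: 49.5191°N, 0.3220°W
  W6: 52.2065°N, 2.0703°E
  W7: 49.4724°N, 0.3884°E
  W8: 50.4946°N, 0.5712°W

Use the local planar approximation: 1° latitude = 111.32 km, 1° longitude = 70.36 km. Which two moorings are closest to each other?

Pairwise distances:
W2–W3: 294.2978 km
W2–W4: 63.8379 km
W2–W5: 196.9027 km
W2–W6: 300.8338 km
W2–W7: 147.0000 km
W2–W8: 240.5058 km
W3–W4: 318.2110 km
W3–W5: 355.8913 km
W3–W6: 32.7040 km
W3–W7: 334.9417 km
W3–W8: 286.2672 km
W4–W5: 136.5479 km
W4–W6: 318.3654 km
W4–W7: 86.3191 km
W4–W8: 198.2288 km
W5–W6: 343.2636 km
W5–W7: 50.2534 km
W5–W8: 109.9991 km
W6–W7: 326.5563 km
W6–W8: 266.1933 km
W7–W8: 132.3143 km
Closest pair: W3–W6 at 32.7040 km.

W3 and W6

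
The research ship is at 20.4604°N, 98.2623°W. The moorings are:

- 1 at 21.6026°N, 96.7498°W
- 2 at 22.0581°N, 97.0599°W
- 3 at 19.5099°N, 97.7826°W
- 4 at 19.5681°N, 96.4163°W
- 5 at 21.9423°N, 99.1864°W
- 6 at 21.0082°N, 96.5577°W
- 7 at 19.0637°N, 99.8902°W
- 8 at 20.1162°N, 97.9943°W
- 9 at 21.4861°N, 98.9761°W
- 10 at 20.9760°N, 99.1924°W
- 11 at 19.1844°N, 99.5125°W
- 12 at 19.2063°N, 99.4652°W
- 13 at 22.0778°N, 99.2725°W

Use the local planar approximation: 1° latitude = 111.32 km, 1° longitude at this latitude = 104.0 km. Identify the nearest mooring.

Distances from 20.4604°N, 98.2623°W:
1: √((1.1422·111.32)² + (1.5125·104.0)²) = √(16167.047227 + 24743.290000) = 202.2630 km
2: √((1.5977·111.32)² + (1.2024·104.0)²) = √(31632.743930 + 15637.402460) = 217.4170 km
3: √((-0.9505·111.32)² + (0.4797·104.0)²) = √(11195.684149 + 2488.892365) = 116.9811 km
4: √((-0.8923·111.32)² + (1.8460·104.0)²) = √(9866.614980 + 36857.856256) = 216.1584 km
5: √((1.4819·111.32)² + (-0.9241·104.0)²) = √(27213.486857 + 9236.440121) = 190.9186 km
6: √((0.5478·111.32)² + (1.7046·104.0)²) = √(3718.694069 + 31427.631107) = 187.4735 km
7: √((-1.3967·111.32)² + (-1.6279·104.0)²) = √(24174.230659 + 28663.031763) = 229.8636 km
8: √((-0.3442·111.32)² + (0.2680·104.0)²) = √(1468.142218 + 776.848384) = 47.3813 km
9: √((1.0257·111.32)² + (-0.7138·104.0)²) = √(13037.283405 + 5510.864919) = 136.1916 km
10: √((0.5156·111.32)² + (-0.9301·104.0)²) = √(3294.368773 + 9356.770284) = 112.4773 km
11: √((-1.2760·111.32)² + (-1.2502·104.0)²) = √(20176.588844 + 16905.408433) = 192.5669 km
12: √((-1.2541·111.32)² + (-1.2029·104.0)²) = √(19489.950272 + 15650.410323) = 187.4576 km
13: √((1.6174·111.32)² + (-1.0102·104.0)²) = √(32417.630878 + 11037.771697) = 208.4596 km
Minimum: 8 at 47.3813 km.

8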